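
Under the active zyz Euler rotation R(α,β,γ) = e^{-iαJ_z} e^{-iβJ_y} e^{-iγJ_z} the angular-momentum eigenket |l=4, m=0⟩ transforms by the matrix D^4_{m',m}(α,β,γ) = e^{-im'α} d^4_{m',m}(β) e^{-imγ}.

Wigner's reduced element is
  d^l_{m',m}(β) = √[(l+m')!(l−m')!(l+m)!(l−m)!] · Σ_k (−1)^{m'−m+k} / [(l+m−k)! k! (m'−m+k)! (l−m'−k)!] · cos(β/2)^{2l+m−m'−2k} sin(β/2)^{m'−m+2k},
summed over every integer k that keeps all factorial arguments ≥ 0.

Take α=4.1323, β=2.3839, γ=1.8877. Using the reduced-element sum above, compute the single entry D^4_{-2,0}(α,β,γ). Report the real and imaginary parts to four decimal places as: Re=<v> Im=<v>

Re=-0.2008 Im=0.4611

Split into d^4_{-2,0}(β=2.3839) × two z-phases.
With c≡cos(β/2)=0.369849 and s≡sin(β/2)=0.929092, N=[2·720·24·24]^{1/2}=910.735966
k∈{2,3,4} keeps every argument non-negative
  k=2: (−1)^0·910.7360/(96)·0.3698^6·0.9291^2 = +0.020960
  k=3: (−1)^1·910.7360/(36)·0.3698^4·0.9291^4 = -0.352713
  k=4: (−1)^2·910.7360/(96)·0.3698^2·0.9291^6 = +0.834684
d^4_{-2,0}(2.3839) = +0.020960 -0.352713 +0.834684 = +0.502930
Phases: e^{-i·(-2)·4.1323}=-0.399176+0.916874i, e^{-i·(0)·1.8877}=+1.000000+0.000000i ⇒ D=-0.200758+0.461124i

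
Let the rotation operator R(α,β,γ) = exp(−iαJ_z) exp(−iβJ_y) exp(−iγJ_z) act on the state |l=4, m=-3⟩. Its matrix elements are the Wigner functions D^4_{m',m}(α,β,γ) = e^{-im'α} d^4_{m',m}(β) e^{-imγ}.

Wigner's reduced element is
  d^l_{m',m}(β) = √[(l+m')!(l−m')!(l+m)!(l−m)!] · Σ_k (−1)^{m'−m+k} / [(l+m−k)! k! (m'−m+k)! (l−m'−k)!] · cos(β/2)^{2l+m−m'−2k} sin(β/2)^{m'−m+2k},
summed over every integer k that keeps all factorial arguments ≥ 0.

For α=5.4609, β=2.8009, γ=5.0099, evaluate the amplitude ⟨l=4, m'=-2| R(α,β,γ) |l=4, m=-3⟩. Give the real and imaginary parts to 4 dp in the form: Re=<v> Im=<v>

D^4_{-2,-3}(5.4609,2.8009,5.0099) = e^{-i·-2·5.4609}·d^4_{-2,-3}(2.8009)·e^{-i·-3·5.0099}. Compute d first:
Half-angle: c=0.169524, s=0.985526. N=√(2·720·1·5040)=2693.993318
The bounds max(0,m−m')=0 and min(l+m,l−m')=1 give 2 terms
  k=0: (−1)^1·2693.9933/(720)·0.1695^7·0.9855^1 = -0.000015
  k=1: (−1)^2·2693.9933/(240)·0.1695^5·0.9855^3 = +0.001504
d^4_{-2,-3}(2.8009) = -0.000015 +0.001504 = +0.001489
Phases: e^{-i·(-2)·5.4609}=-0.073707-0.997280i, e^{-i·(-3)·5.0099}=-0.778664+0.627442i ⇒ D=+0.001018+0.001088i

Re=0.0010 Im=0.0011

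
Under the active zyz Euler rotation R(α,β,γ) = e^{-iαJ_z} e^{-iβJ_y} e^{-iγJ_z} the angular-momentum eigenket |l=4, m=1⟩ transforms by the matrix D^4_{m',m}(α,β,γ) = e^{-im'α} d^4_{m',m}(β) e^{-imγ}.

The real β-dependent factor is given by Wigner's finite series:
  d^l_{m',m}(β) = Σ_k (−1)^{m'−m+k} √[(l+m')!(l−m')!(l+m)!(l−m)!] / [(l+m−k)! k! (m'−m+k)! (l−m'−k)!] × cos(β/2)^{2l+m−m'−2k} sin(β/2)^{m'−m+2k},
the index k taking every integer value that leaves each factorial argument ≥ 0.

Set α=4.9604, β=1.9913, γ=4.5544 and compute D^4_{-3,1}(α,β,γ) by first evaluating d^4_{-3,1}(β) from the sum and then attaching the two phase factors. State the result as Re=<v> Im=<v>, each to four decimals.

D^4_{-3,1}(4.9604,1.9913,4.5544) = e^{-i·-3·4.9604}·d^4_{-3,1}(1.9913)·e^{-i·1·4.5544}. Compute d first:
With c≡cos(β/2)=0.543958 and s≡sin(β/2)=0.839113, N=[1·5040·120·6]^{1/2}=1904.940944
k: max(0,(1)−(-3))=4 … min(4+(1),4−(-3))=5
  k=4: (−1)^0·1904.9409/(144)·0.5440^4·0.8391^4 = +0.574196
  k=5: (−1)^1·1904.9409/(240)·0.5440^2·0.8391^6 = -0.819827
d^4_{-3,1}(1.9913) = +0.574196 -0.819827 = -0.245631
Attach z-rotation phases: D = e^{-i(-3)(4.9604)}·(-0.245631)·e^{-i(1)(4.5544)} = +0.152297+0.192717i

Re=0.1523 Im=0.1927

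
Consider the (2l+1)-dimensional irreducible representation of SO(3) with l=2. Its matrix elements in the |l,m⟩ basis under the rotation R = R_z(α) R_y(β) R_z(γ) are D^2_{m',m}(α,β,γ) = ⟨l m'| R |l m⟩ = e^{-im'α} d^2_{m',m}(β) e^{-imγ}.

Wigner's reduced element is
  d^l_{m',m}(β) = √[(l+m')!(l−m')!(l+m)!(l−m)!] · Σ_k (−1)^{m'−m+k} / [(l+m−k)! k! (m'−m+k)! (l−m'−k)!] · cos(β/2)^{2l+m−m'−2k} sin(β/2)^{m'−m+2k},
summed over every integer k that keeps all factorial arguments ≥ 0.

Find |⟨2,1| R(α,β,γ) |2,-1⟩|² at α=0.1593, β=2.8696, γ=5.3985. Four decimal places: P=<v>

P=0.8271

D^2_{1,-1}(0.1593,2.8696,5.3985) = e^{-i·1·0.1593}·d^2_{1,-1}(2.8696)·e^{-i·-1·5.3985}. Compute d first:
Half-angle: c=0.135578, s=0.990767. N=√(6·1·1·6)=6.000000
Admissible k: 0..1 (factorial args all ≥0)
  k=0: (−1)^2·6.0000/(2)·0.1356^2·0.9908^2 = +0.054130
  k=1: (−1)^3·6.0000/(6)·0.1356^0·0.9908^4 = -0.963575
d^2_{1,-1}(2.8696) = +0.054130 -0.963575 = -0.909445
|D^2_{1,-1}|² = |d^2_{1,-1}(β)|² = (-0.909445)² = 0.827091 (the z-rotation phases have unit modulus)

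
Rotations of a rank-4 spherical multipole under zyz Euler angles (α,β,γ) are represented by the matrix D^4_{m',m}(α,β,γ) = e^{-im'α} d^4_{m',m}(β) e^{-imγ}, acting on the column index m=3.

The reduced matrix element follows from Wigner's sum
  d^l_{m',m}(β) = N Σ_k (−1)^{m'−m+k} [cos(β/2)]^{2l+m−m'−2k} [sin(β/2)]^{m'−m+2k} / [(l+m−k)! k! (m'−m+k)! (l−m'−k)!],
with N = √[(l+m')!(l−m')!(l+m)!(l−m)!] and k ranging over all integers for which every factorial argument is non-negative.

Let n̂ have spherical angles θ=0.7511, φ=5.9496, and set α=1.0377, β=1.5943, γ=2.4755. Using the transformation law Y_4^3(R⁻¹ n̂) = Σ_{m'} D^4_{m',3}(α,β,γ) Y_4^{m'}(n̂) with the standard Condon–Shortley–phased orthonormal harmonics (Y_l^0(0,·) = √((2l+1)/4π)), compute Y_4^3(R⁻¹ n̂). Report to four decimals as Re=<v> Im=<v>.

Need the full column D^4_{m',3} for m'=−4..4 at α=1.0377, β=1.5943, γ=2.4755.
cos(β/2)=0.698748, sin(β/2)=0.715368
d^4_{-4,3}: single k=7 term ⇒ +0.189483;  D = -0.187782+0.025335i
d^4_{-3,3}: k∈[6..7] ⇒ +0.458052 -0.068586 = +0.389467;  D = -0.151303+0.358876i
d^4_{-2,3}: k∈[5..6] ⇒ +0.717454 -0.250663 = +0.466791;  D = +0.278283+0.374770i
d^4_{-1,3}: k∈[4..5] ⇒ +0.825884 -0.519383 = +0.306502;  D = +0.304794-0.032311i
d^4_{0,3}: k∈[3..4] ⇒ +0.721532 -0.756263 = -0.034730;  D = -0.014399+0.031605i
d^4_{1,3}: k∈[2..3] ⇒ +0.472774 -0.825884 = -0.353110;  D = +0.202349+0.289382i
d^4_{2,3}: k∈[1..2] ⇒ +0.217690 -0.684506 = -0.466815;  D = +0.465428-0.035966i
d^4_{3,3}: k∈[0..1] ⇒ +0.056829 -0.416947 = -0.360119;  D = +0.158574-0.323326i
d^4_{4,3}: single k=0 term ⇒ -0.164558;  D = -0.090419-0.137491i
Y_4^{m'}(θ=0.7511,φ=5.9496) and Σ D·Y over m':
  (-0.1878+0.0253i)·(+0.0225+0.0933i)  (-0.1513+0.3589i)·(+0.1569+0.2448i)  (+0.2783+0.3748i)·(+0.3353+0.2641i)  (+0.3048-0.0323i)·(+0.1650+0.0572i)  (-0.0144+0.0316i)·(-0.3213+0.0000i)  (+0.2023+0.2894i)·(-0.1650+0.0572i)  (+0.4654-0.0360i)·(+0.3353-0.2641i)  (+0.1586-0.3233i)·(-0.1569+0.2448i)  (-0.0904-0.1375i)·(+0.0225-0.0933i)
Y_4^3(R⁻¹ n̂) = +0.068956+0.127176i

Re=0.0690 Im=0.1272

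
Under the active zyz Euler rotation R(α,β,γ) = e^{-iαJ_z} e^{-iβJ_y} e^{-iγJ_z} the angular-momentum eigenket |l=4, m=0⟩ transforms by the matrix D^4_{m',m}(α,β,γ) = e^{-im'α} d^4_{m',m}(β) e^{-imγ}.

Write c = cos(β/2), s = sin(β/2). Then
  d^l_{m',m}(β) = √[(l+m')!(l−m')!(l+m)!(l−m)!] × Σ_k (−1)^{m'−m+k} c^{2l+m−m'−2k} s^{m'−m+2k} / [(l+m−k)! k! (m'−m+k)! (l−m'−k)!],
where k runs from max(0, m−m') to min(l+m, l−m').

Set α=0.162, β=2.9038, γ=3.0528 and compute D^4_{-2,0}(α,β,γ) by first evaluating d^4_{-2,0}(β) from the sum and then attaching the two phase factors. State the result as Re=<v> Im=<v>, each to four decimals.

First d^4_{-2,0}(β=2.9038), then the phase factors e^{-i(-2)α} and e^{-i(0)γ}:
With c≡cos(β/2)=0.118616 and s≡sin(β/2)=0.992940, N=[2·720·24·24]^{1/2}=910.735966
The bounds max(0,m−m')=2 and min(l+m,l−m')=4 give 3 terms
  k=2: (−1)^0·910.7360/(96)·0.1186^6·0.9929^2 = +0.000026
  k=3: (−1)^1·910.7360/(36)·0.1186^4·0.9929^4 = -0.004868
  k=4: (−1)^2·910.7360/(96)·0.1186^2·0.9929^6 = +0.127923
d^4_{-2,0}(2.9038) = +0.000026 -0.004868 +0.127923 = +0.123081
Attach z-rotation phases: D = e^{-i(-2)(0.162)}·(+0.123081)·e^{-i(0)(3.0528)} = +0.116677+0.039184i

Re=0.1167 Im=0.0392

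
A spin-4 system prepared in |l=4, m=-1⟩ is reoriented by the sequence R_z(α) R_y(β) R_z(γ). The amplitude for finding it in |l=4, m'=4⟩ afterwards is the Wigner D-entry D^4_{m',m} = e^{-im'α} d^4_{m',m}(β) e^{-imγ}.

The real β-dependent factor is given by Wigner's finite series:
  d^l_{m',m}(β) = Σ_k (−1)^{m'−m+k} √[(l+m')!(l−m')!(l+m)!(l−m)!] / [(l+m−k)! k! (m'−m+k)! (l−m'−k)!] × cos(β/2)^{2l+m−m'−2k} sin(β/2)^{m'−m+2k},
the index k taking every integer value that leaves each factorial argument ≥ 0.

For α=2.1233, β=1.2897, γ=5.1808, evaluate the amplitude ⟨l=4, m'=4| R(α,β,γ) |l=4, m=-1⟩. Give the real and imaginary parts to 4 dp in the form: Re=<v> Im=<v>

Split into d^4_{4,-1}(β=1.2897) × two z-phases.
With c≡cos(β/2)=0.799190 and s≡sin(β/2)=0.601079, N=[40320·1·6·120]^{1/2}=5387.986637
k∈{0} keeps every argument non-negative
  k=0: (−1)^5·5387.9866/(720)·0.7992^3·0.6011^5 = -0.299709
d^4_{4,-1}(1.2897) = -0.299709
Attach z-rotation phases: D = e^{-i(4)(2.1233)}·(-0.299709)·e^{-i(-1)(5.1808)} = +0.295348-0.050944i

Re=0.2953 Im=-0.0509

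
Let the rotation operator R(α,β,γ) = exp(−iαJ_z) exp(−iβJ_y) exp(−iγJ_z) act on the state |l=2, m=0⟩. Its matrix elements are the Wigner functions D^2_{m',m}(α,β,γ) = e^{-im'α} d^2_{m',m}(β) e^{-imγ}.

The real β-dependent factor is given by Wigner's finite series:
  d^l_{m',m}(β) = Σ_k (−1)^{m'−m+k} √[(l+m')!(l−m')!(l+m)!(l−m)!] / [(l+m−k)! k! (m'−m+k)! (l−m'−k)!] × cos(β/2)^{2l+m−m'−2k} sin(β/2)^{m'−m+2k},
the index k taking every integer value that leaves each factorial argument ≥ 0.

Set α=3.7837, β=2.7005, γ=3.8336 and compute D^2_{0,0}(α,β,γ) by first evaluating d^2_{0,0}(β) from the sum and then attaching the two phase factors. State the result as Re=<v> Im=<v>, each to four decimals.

Re=0.7266 Im=0.0000

Split into d^2_{0,0}(β=2.7005) × two z-phases.
Half-angle: c=0.218763, s=0.975778. N=√(2·2·2·2)=4.000000
The bounds max(0,m−m')=0 and min(l+m,l−m')=2 give 3 terms
  k=0: (−1)^0·4.0000/(4)·0.2188^4·0.9758^0 = +0.002290
  k=1: (−1)^1·4.0000/(1)·0.2188^2·0.9758^2 = -0.182267
  k=2: (−1)^2·4.0000/(4)·0.2188^0·0.9758^4 = +0.906576
d^2_{0,0}(2.7005) = +0.002290 -0.182267 +0.906576 = +0.726599
D = (+1.000000+0.000000i)·(+0.726599)·(+1.000000+0.000000i) = +0.726599+0.000000i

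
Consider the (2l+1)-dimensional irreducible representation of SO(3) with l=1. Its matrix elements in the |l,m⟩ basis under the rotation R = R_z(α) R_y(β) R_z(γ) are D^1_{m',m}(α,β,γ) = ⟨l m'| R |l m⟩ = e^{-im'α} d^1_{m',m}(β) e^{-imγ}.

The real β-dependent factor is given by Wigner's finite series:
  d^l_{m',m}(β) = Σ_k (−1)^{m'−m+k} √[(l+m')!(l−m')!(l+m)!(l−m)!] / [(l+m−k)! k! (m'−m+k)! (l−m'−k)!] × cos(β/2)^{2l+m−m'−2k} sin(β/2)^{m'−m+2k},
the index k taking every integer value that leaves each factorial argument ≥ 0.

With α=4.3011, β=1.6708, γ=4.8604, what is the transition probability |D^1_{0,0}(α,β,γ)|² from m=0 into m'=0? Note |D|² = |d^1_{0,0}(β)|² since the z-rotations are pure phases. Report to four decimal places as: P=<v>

D^1_{0,0}(4.3011,1.6708,4.8604) = e^{-i·0·4.3011}·d^1_{0,0}(1.6708)·e^{-i·0·4.8604}. Compute d first:
With c≡cos(β/2)=0.670881 and s≡sin(β/2)=0.741565, N=[1·1·1·1]^{1/2}=1.000000
k: max(0,(0)−(0))=0 … min(1+(0),1−(0))=1
  k=0: (−1)^0·1.0000/(1)·0.6709^2·0.7416^0 = +0.450081
  k=1: (−1)^1·1.0000/(1)·0.6709^0·0.7416^2 = -0.549919
d^1_{0,0}(1.6708) = +0.450081 -0.549919 = -0.099837
|D^1_{0,0}|² = |d^1_{0,0}(β)|² = (-0.099837)² = 0.009967 (the z-rotation phases have unit modulus)

P=0.0100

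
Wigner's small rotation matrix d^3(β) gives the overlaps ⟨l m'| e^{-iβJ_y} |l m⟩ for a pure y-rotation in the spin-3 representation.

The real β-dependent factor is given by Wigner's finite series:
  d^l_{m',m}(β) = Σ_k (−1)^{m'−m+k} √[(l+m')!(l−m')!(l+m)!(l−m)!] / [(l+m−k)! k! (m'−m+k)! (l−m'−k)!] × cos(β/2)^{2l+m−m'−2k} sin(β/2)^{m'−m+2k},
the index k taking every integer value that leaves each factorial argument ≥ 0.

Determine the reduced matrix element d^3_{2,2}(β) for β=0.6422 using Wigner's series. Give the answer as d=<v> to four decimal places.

d^3_{2,2}(β=0.6422) via Wigner's sum:
With c≡cos(β/2)=0.948889 and s≡sin(β/2)=0.315611, N=[120·1·120·1]^{1/2}=120.000000
k∈{0,1} keeps every argument non-negative
  k=0: (−1)^0·120.0000/(120)·0.9489^6·0.3156^0 = +0.729948
  k=1: (−1)^1·120.0000/(24)·0.9489^4·0.3156^2 = -0.403770
d^3_{2,2}(0.6422) = +0.729948 -0.403770 = +0.326178

d=0.3262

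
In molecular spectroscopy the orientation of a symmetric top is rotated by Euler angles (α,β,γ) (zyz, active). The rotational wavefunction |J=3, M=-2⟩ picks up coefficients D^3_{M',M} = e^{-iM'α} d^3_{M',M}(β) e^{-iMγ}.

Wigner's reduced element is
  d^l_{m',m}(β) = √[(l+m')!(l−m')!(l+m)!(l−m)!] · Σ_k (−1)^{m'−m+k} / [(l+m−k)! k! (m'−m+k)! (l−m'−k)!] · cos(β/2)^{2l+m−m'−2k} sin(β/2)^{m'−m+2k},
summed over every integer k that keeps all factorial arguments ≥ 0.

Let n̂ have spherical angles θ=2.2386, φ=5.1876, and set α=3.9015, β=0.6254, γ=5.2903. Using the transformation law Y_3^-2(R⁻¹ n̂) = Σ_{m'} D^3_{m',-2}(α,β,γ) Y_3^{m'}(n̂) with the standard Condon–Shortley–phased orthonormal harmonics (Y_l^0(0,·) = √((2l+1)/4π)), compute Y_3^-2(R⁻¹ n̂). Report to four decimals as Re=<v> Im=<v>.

Re=0.2423 Im=-0.2212

Need the full column D^3_{m',-2} for m'=−3..3 at α=3.9015, β=0.6254, γ=5.2903.
cos(β/2)=0.951506, sin(β/2)=0.307629
d^3_{-3,-2}: single k=1 term ⇒ +0.587708;  D = -0.562499-0.170280i
d^3_{-2,-2}: k∈[0..1] ⇒ +0.742114 -0.387856 = +0.354257;  D = +0.316491-0.159160i
d^3_{-1,-2}: k∈[0..1] ⇒ -0.758727 +0.158616 = -0.600112;  D = +0.202918-0.564764i
d^3_{0,-2}: k∈[0..1] ⇒ +0.424875 -0.044411 = +0.380464;  D = -0.153390-0.348173i
d^3_{1,-2}: k∈[0..1] ⇒ -0.158616 +0.008290 = -0.150326;  D = -0.138697-0.057974i
d^3_{2,-2}: k∈[0..1] ⇒ +0.040542 -0.000848 = +0.039694;  D = -0.037093+0.014131i
d^3_{3,-2}: single k=0 term ⇒ -0.006421;  D = -0.002775+0.005791i
Y_3^{m'}(θ=2.2386,φ=5.1876) and Σ D·Y over m':
  (-0.5625-0.1703i)·(-0.1998-0.0292i)  (+0.3165-0.1592i)·(+0.2268-0.3175i)  (+0.2029-0.5648i)·(+0.1065+0.2070i)  (-0.1534-0.3482i)·(+0.2502+0.0000i)  (-0.1387-0.0580i)·(-0.1065+0.2070i)  (-0.0371+0.0141i)·(+0.2268+0.3175i)  (-0.0028+0.0058i)·(+0.1998-0.0292i)
Y_3^-2(R⁻¹ n̂) = +0.242335-0.221238i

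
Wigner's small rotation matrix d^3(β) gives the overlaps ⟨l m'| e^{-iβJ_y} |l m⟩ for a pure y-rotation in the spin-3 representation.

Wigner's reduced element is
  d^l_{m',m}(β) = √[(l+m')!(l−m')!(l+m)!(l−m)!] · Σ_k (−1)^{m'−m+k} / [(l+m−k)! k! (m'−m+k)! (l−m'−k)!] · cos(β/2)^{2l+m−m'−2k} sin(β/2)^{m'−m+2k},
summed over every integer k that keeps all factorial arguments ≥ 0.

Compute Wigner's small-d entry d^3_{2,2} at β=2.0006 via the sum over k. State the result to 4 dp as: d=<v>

d=-0.2765

d^3_{2,2}(β=2.0006) via Wigner's sum:
c=cos(2.0006/2)=0.540050, s=sin(2.0006/2)=0.841633; N=√[120·1·120·1]=120.000000
Admissible k: 0..1 (factorial args all ≥0)
  k=0: (−1)^0·120.0000/(120)·0.5400^6·0.8416^0 = +0.024809
  k=1: (−1)^1·120.0000/(24)·0.5400^4·0.8416^2 = -0.301267
d^3_{2,2}(2.0006) = +0.024809 -0.301267 = -0.276458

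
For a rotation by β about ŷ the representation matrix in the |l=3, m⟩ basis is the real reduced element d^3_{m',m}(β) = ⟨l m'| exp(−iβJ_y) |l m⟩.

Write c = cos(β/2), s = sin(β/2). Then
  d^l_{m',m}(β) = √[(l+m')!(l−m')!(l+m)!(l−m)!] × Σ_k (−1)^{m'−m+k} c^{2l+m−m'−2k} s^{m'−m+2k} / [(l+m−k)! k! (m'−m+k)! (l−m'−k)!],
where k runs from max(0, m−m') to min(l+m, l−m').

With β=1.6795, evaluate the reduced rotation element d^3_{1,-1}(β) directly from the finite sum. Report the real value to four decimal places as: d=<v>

d^3_{1,-1}(β=1.6795) via Wigner's sum:
Half-angle: c=0.667649, s=0.744476. N=√(24·2·2·24)=48.000000
k: max(0,(-1)−(1))=0 … min(3+(-1),3−(1))=2
  k=0: (−1)^2·48.0000/(8)·0.6676^4·0.7445^2 = +0.660763
  k=1: (−1)^3·48.0000/(6)·0.6676^2·0.7445^4 = -1.095443
  k=2: (−1)^4·48.0000/(48)·0.6676^0·0.7445^6 = +0.170257
d^3_{1,-1}(1.6795) = +0.660763 -1.095443 +0.170257 = -0.264423

d=-0.2644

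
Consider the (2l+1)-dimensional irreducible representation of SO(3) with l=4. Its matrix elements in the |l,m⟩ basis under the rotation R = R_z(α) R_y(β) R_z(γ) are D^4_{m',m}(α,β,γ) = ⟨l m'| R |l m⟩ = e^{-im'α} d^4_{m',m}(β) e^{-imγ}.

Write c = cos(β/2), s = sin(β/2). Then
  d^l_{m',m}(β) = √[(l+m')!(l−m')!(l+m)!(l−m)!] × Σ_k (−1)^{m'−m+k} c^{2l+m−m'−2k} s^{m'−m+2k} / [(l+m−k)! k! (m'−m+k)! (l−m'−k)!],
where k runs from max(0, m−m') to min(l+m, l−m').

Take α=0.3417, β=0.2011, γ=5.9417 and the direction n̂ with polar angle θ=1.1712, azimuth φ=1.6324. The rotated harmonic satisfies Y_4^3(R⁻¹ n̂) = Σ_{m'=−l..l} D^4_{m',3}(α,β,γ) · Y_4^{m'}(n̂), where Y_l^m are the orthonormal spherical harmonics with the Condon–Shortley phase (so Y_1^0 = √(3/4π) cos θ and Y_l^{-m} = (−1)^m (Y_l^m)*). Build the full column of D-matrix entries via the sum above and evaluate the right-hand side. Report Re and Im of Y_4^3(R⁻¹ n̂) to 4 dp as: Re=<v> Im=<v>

Re=-0.1723 Im=0.3573

Need the full column D^4_{m',3} for m'=−4..4 at α=0.3417, β=0.2011, γ=5.9417.
cos(β/2)=0.994949, sin(β/2)=0.100381
d^4_{-4,3}: single k=7 term ⇒ +0.000000;  D = -0.000000+0.000000i
d^4_{-3,3}: k∈[6..7] ⇒ +0.000007 -0.000000 = +0.000007;  D = -0.000003+0.000006i
d^4_{-2,3}: k∈[5..6] ⇒ +0.000113 -0.000000 = +0.000112;  D = -0.000015+0.000111i
d^4_{-1,3}: k∈[4..5] ⇒ +0.001316 -0.000008 = +0.001308;  D = +0.000266+0.001281i
d^4_{0,3}: k∈[3..4] ⇒ +0.011669 -0.000119 = +0.011550;  D = +0.006001+0.009869i
d^4_{1,3}: k∈[2..3] ⇒ +0.077585 -0.001316 = +0.076268;  D = +0.059172+0.048120i
d^4_{2,3}: k∈[1..2] ⇒ +0.362510 -0.011070 = +0.351440;  D = +0.331198+0.117551i
d^4_{3,3}: k∈[0..1] ⇒ +0.960300 -0.068423 = +0.891877;  D = +0.891877-0.000574i
d^4_{4,3}: single k=0 term ⇒ -0.274032;  D = -0.258130+0.091991i
Y_4^{m'}(θ=1.1712,φ=1.6324) and Σ D·Y over m':
  (-0.0000+0.0000i)·(+0.3091-0.0777i)  (-0.0000+0.0000i)·(+0.0700+0.3742i)  (-0.0000+0.0001i)·(-0.0168+0.0021i)  (+0.0003+0.0013i)·(+0.0203+0.3284i)  (+0.0060+0.0099i)·(-0.0782+0.0000i)  (+0.0592+0.0481i)·(-0.0203+0.3284i)  (+0.3312+0.1176i)·(-0.0168-0.0021i)  (+0.8919-0.0006i)·(-0.0700+0.3742i)  (-0.2581+0.0920i)·(+0.3091+0.0777i)
Y_4^3(R⁻¹ n̂) = -0.172309+0.357296i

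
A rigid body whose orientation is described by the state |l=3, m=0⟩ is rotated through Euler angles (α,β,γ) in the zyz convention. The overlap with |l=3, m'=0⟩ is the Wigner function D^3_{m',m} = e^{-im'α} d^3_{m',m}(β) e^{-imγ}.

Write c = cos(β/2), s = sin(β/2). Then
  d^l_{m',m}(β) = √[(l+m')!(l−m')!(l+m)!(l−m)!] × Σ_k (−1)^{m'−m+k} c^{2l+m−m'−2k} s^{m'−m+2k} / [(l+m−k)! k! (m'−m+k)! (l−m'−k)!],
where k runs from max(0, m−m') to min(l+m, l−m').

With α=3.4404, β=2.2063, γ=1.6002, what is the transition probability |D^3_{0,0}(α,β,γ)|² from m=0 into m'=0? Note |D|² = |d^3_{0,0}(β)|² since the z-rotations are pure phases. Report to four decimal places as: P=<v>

First d^3_{0,0}(β=2.2063), then the phase factors e^{-i(0)α} and e^{-i(0)γ}:
c=cos(2.2063/2)=0.450787, s=sin(2.2063/2)=0.892632; N=√[6·6·6·6]=36.000000
The bounds max(0,m−m')=0 and min(l+m,l−m')=3 give 4 terms
  k=0: (−1)^0·36.0000/(36)·0.4508^6·0.8926^0 = +0.008391
  k=1: (−1)^1·36.0000/(4)·0.4508^4·0.8926^2 = -0.296122
  k=2: (−1)^2·36.0000/(4)·0.4508^2·0.8926^4 = +1.161111
  k=3: (−1)^3·36.0000/(36)·0.4508^0·0.8926^6 = -0.505864
d^3_{0,0}(2.2063) = +0.008391 -0.296122 +1.161111 -0.505864 = +0.367516
|D^3_{0,0}|² = |d^3_{0,0}(β)|² = (+0.367516)² = 0.135068 (the z-rotation phases have unit modulus)

P=0.1351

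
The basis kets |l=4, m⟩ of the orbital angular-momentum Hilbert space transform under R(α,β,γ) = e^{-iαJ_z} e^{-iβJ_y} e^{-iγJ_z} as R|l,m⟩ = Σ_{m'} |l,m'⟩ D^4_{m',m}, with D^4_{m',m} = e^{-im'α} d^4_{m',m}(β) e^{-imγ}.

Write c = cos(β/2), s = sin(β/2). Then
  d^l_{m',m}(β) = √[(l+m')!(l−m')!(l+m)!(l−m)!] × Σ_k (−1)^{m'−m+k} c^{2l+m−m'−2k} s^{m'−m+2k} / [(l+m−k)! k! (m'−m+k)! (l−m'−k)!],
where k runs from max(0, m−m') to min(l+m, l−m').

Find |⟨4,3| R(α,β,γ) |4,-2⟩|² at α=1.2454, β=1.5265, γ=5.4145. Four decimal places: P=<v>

P=0.2158

Split into d^4_{3,-2}(β=1.5265) × two z-phases.
With c≡cos(β/2)=0.722593 and s≡sin(β/2)=0.691274, N=[5040·1·2·720]^{1/2}=2693.993318
k: max(0,(-2)−(3))=0 … min(4+(-2),4−(3))=1
  k=0: (−1)^5·2693.9933/(240)·0.7226^3·0.6913^5 = -0.668523
  k=1: (−1)^6·2693.9933/(720)·0.7226^1·0.6913^7 = +0.203942
d^4_{3,-2}(1.5265) = -0.668523 +0.203942 = -0.464581
|D^4_{3,-2}|² = |d^4_{3,-2}(β)|² = (-0.464581)² = 0.215835 (the z-rotation phases have unit modulus)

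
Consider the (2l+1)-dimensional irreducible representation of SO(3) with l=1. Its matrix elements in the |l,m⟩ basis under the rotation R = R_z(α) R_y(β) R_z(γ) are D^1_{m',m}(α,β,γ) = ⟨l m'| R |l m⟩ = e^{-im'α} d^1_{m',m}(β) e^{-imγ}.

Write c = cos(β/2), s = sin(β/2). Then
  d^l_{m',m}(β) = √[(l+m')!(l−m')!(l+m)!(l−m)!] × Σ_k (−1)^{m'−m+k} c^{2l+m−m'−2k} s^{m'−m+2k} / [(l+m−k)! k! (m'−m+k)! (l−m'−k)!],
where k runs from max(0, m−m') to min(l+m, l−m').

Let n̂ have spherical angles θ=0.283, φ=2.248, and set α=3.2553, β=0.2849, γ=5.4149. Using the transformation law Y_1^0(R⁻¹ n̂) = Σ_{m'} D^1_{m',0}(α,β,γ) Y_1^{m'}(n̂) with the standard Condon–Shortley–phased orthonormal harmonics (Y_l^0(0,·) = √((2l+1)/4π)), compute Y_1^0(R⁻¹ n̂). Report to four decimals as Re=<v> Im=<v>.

Re=0.4707 Im=0.0000

Need the full column D^1_{m',0} for m'=−1..1 at α=3.2553, β=0.2849, γ=5.4149.
cos(β/2)=0.989871, sin(β/2)=0.141969
d^1_{-1,0}: single k=1 term ⇒ +0.198740;  D = -0.197457-0.022550i
d^1_{0,0}: k∈[0..1] ⇒ +0.979845 -0.020155 = +0.959690;  D = +0.959690+0.000000i
d^1_{1,0}: single k=0 term ⇒ -0.198740;  D = +0.197457-0.022550i
Y_1^{m'}(θ=0.283,φ=2.248) and Σ D·Y over m':
  (-0.1975-0.0225i)·(-0.0605-0.0752i)  (+0.9597+0.0000i)·(+0.4692+0.0000i)  (+0.1975-0.0225i)·(+0.0605-0.0752i)
Y_1^0(R⁻¹ n̂) = +0.470738+0.000000i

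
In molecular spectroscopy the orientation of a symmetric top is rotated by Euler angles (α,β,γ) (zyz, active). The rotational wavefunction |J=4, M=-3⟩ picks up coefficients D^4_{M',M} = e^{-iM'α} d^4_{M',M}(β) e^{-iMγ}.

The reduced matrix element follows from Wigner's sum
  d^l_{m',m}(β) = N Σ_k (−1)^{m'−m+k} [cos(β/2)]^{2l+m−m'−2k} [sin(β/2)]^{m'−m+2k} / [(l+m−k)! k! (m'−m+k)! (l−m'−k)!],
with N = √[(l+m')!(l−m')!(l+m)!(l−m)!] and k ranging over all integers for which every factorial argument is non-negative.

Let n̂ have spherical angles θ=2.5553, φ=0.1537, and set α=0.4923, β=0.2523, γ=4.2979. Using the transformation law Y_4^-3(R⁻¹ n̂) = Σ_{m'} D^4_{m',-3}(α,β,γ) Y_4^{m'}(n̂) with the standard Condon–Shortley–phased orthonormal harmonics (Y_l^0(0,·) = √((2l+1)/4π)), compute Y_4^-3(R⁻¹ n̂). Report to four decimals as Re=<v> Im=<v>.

Need the full column D^4_{m',-3} for m'=−4..4 at α=0.4923, β=0.2523, γ=4.2979.
cos(β/2)=0.992054, sin(β/2)=0.125816
d^4_{-4,-3}: single k=1 term ⇒ +0.336532;  D = -0.223351+0.251730i
d^4_{-3,-3}: k∈[0..1] ⇒ +0.938169 -0.105628 = +0.832541;  D = -0.192583+0.809961i
d^4_{-2,-3}: k∈[0..1] ⇒ -0.445189 +0.021482 = -0.423708;  D = -0.108463-0.409590i
d^4_{-1,-3}: k∈[0..1] ⇒ +0.119771 -0.003211 = +0.116560;  D = +0.079551+0.085193i
d^4_{0,-3}: k∈[0..1] ⇒ -0.022644 +0.000364 = -0.022279;  D = -0.021096-0.007163i
d^4_{1,-3}: k∈[0..1] ⇒ +0.003211 -0.000031 = +0.003180;  D = +0.003137-0.000522i
d^4_{2,-3}: k∈[0..1] ⇒ -0.000346 +0.000002 = -0.000344;  D = -0.000272+0.000210i
d^4_{3,-3}: k∈[0..1] ⇒ +0.000027 -0.000000 = +0.000027;  D = +0.000011-0.000025i
d^4_{4,-3}: single k=0 term ⇒ -0.000001;  D = +0.000000+0.000001i
Y_4^{m'}(θ=2.5553,φ=0.1537) and Σ D·Y over m':
  (-0.2234+0.2517i)·(+0.0339-0.0239i)  (-0.1926+0.8100i)·(-0.1581+0.0786i)  (-0.1085-0.4096i)·(+0.3765-0.1195i)  (+0.0796+0.0852i)·(-0.4002+0.0620i)  (-0.0211-0.0072i)·(-0.1021+0.0000i)  (+0.0031-0.0005i)·(+0.4002+0.0620i)  (-0.0003+0.0002i)·(+0.3765+0.1195i)  (+0.0000-0.0000i)·(+0.1581+0.0786i)  (+0.0000+0.0000i)·(+0.0339+0.0239i)
Y_4^-3(R⁻¹ n̂) = -0.158311-0.298988i

Re=-0.1583 Im=-0.2990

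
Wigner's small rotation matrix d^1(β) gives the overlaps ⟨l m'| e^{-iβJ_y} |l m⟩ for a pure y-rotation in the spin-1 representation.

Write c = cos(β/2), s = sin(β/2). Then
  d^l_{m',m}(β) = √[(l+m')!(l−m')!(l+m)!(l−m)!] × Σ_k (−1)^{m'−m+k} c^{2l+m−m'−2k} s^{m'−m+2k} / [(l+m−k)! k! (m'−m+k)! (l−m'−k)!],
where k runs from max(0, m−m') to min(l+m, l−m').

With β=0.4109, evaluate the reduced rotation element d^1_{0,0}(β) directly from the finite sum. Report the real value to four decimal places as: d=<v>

d^1_{0,0}(β=0.4109) via Wigner's sum:
c=cos(0.4109/2)=0.978969, s=sin(0.4109/2)=0.204008; N=√[1·1·1·1]=1.000000
The bounds max(0,m−m')=0 and min(l+m,l−m')=1 give 2 terms
  k=0: (−1)^0·1.0000/(1)·0.9790^2·0.2040^0 = +0.958381
  k=1: (−1)^1·1.0000/(1)·0.9790^0·0.2040^2 = -0.041619
d^1_{0,0}(0.4109) = +0.958381 -0.041619 = +0.916762

d=0.9168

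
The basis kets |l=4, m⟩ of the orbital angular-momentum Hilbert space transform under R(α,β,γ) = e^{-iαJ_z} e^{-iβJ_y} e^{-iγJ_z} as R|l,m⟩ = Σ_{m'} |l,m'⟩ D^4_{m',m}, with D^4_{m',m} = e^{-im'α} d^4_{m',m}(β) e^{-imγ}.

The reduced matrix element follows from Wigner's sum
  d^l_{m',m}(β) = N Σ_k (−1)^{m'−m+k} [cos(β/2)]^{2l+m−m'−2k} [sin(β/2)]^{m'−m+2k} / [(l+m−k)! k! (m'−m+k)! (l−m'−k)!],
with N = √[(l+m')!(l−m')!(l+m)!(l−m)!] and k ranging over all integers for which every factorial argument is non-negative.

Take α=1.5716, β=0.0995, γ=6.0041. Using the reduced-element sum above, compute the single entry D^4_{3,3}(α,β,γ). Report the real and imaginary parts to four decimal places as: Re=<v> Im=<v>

First d^4_{3,3}(β=0.0995), then the phase factors e^{-i(3)α} and e^{-i(3)γ}:
Half-angle: c=0.998763, s=0.049729. N=√(5040·1·5040·1)=5040.000000
k∈{0,1} keeps every argument non-negative
  k=0: (−1)^0·5040.0000/(5040)·0.9988^8·0.0497^0 = +0.990145
  k=1: (−1)^1·5040.0000/(720)·0.9988^6·0.0497^2 = -0.017183
d^4_{3,3}(0.0995) = +0.990145 -0.017183 = +0.972962
D = (+0.002411+0.999997i)·(+0.972962)·(+0.669504+0.742809i) = -0.721152+0.653142i

Re=-0.7212 Im=0.6531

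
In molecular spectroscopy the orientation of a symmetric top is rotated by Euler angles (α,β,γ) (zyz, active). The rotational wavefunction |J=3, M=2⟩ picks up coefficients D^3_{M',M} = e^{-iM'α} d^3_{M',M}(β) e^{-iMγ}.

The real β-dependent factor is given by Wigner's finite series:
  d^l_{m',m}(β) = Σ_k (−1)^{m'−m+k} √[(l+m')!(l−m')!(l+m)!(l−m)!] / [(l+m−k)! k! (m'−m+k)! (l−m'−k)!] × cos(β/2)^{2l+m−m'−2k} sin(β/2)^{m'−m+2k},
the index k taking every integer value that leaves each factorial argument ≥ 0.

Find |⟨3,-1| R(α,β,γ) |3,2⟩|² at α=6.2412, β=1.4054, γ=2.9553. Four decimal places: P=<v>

Split into d^3_{-1,2}(β=1.4054) × two z-phases.
Half-angle: c=0.763100, s=0.646280. N=√(2·24·120·1)=75.894664
k: max(0,(2)−(-1))=3 … min(3+(2),3−(-1))=4
  k=3: (−1)^0·75.8947/(12)·0.7631^3·0.6463^3 = +0.758643
  k=4: (−1)^1·75.8947/(24)·0.7631^1·0.6463^5 = -0.272074
d^3_{-1,2}(1.4054) = +0.758643 -0.272074 = +0.486569
|D^3_{-1,2}|² = |d^3_{-1,2}(β)|² = (+0.486569)² = 0.236750 (the z-rotation phases have unit modulus)

P=0.2367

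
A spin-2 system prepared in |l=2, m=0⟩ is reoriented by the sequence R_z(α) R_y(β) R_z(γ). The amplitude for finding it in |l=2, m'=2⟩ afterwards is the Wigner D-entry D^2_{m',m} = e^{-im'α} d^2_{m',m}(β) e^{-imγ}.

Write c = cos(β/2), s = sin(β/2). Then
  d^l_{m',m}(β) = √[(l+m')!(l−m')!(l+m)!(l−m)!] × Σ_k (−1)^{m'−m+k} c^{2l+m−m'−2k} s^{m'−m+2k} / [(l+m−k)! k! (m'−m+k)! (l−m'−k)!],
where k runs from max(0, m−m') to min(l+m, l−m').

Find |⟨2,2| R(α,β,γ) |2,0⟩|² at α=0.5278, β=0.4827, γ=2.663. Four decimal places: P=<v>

P=0.0174

D^2_{2,0}(0.5278,0.4827,2.663) = e^{-i·2·0.5278}·d^2_{2,0}(0.4827)·e^{-i·0·2.663}. Compute d first:
c=cos(0.4827/2)=0.971016, s=sin(0.4827/2)=0.239014; N=√[24·1·2·2]=9.797959
Admissible k: 0..0 (factorial args all ≥0)
  k=0: (−1)^2·9.7980/(4)·0.9710^2·0.2390^2 = +0.131939
d^2_{2,0}(0.4827) = +0.131939
|D^2_{2,0}|² = |d^2_{2,0}(β)|² = (+0.131939)² = 0.017408 (the z-rotation phases have unit modulus)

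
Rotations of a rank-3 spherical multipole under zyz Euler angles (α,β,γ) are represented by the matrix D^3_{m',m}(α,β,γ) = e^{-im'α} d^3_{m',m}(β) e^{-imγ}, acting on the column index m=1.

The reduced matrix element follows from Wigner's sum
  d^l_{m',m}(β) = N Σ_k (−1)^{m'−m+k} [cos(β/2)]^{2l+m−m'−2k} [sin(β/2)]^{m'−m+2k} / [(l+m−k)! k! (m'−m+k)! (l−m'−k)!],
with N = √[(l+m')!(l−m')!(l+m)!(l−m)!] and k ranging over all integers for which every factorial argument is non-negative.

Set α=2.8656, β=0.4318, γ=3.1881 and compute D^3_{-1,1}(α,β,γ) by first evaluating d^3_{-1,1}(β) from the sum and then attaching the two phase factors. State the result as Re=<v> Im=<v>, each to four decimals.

Split into d^3_{-1,1}(β=0.4318) × two z-phases.
Half-angle: c=0.976784, s=0.214227. N=√(2·24·24·2)=48.000000
k∈{2,3,4} keeps every argument non-negative
  k=2: (−1)^0·48.0000/(8)·0.9768^4·0.2142^2 = +0.250664
  k=3: (−1)^1·48.0000/(6)·0.9768^2·0.2142^4 = -0.016076
  k=4: (−1)^2·48.0000/(48)·0.9768^0·0.2142^6 = +0.000097
d^3_{-1,1}(0.4318) = +0.250664 -0.016076 +0.000097 = +0.234685
Attach z-rotation phases: D = e^{-i(-1)(2.8656)}·(+0.234685)·e^{-i(1)(3.1881)} = +0.222586-0.074381i

Re=0.2226 Im=-0.0744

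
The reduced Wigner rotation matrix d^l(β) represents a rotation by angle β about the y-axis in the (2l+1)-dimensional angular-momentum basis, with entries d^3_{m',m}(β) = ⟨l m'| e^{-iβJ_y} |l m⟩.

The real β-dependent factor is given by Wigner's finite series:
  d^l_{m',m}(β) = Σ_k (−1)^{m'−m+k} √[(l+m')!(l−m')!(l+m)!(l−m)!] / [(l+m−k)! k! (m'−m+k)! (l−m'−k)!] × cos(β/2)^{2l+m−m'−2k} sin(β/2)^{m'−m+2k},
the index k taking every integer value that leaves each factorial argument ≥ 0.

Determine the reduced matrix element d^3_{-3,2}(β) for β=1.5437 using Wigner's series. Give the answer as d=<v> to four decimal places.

d^3_{-3,2}(β=1.5437) via Wigner's sum:
c=cos(1.5437/2)=0.716622, s=sin(1.5437/2)=0.697462; N=√[1·720·120·1]=293.938769
k: max(0,(2)−(-3))=5 … min(3+(2),3−(-3))=5
  k=5: (−1)^0·293.9388/(120)·0.7166^1·0.6975^5 = +0.289714
d^3_{-3,2}(1.5437) = +0.289714

d=0.2897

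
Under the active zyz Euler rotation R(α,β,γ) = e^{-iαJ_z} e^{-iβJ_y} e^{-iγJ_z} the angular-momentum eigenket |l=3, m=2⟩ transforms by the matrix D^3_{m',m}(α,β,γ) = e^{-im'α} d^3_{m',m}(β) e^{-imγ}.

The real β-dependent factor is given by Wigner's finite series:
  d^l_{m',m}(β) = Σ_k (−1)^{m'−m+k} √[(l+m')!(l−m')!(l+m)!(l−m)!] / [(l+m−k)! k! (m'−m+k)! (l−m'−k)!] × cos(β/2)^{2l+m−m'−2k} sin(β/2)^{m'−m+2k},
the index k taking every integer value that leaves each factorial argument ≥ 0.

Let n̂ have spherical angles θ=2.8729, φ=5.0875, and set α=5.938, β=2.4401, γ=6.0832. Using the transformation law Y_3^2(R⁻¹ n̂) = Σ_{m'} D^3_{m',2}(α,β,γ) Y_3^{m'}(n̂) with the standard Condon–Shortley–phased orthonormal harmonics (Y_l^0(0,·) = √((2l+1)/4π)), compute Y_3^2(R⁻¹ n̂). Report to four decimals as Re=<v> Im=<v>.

Need the full column D^3_{m',2} for m'=−3..3 at α=5.938, β=2.4401, γ=6.0832.
cos(β/2)=0.343599, sin(β/2)=0.939117
d^3_{-3,2}: single k=5 term ⇒ +0.614787;  D = +0.494734-0.364967i
d^3_{-2,2}: k∈[4..5] ⇒ +0.459146 -0.685989 = -0.226842;  D = -0.217344+0.064953i
d^3_{-1,2}: k∈[3..4] ⇒ +0.212492 -0.793687 = -0.581194;  D = -0.580322-0.031825i
d^3_{0,2}: k∈[2..3] ⇒ +0.067330 -0.502970 = -0.435640;  D = -0.401256-0.169634i
d^3_{1,2}: k∈[1..2] ⇒ +0.014223 -0.212492 = -0.198270;  D = -0.145725-0.134444i
d^3_{2,2}: k∈[0..1] ⇒ +0.001646 -0.061463 = -0.059818;  D = -0.027647-0.053045i
d^3_{3,2}: single k=0 term ⇒ -0.011017;  D = -0.001486-0.010916i
Y_3^{m'}(θ=2.8729,φ=5.0875) and Σ D·Y over m':
  (+0.4947-0.3650i)·(-0.0070-0.0034i)  (-0.2173+0.0650i)·(+0.0508-0.0473i)  (-0.5803-0.0318i)·(+0.1147+0.2912i)  (-0.4013-0.1696i)·(-0.5928+0.0000i)  (-0.1457-0.1344i)·(-0.1147+0.2912i)  (-0.0276-0.0530i)·(+0.0508+0.0473i)  (-0.0015-0.0109i)·(+0.0070-0.0034i)
Y_3^2(R⁻¹ n̂) = +0.224830-0.088671i

Re=0.2248 Im=-0.0887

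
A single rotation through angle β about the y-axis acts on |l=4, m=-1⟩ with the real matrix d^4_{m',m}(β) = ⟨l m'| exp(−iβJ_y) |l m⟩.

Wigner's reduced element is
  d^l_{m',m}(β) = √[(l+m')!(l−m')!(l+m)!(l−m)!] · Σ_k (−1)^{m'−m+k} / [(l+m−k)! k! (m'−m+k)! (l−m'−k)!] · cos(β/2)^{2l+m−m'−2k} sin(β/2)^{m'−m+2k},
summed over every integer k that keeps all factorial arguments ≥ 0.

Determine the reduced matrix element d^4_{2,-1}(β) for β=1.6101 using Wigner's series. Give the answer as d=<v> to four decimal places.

d=0.2301

d^4_{2,-1}(β=1.6101) via Wigner's sum:
With c≡cos(β/2)=0.693075 and s≡sin(β/2)=0.720865, N=[720·2·6·120]^{1/2}=1018.233765
The bounds max(0,m−m')=0 and min(l+m,l−m')=2 give 3 terms
  k=0: (−1)^3·1018.2338/(72)·0.6931^5·0.7209^3 = -0.847187
  k=1: (−1)^4·1018.2338/(48)·0.6931^3·0.7209^5 = +1.374732
  k=2: (−1)^5·1018.2338/(240)·0.6931^1·0.7209^7 = -0.297437
d^4_{2,-1}(1.6101) = -0.847187 +1.374732 -0.297437 = +0.230108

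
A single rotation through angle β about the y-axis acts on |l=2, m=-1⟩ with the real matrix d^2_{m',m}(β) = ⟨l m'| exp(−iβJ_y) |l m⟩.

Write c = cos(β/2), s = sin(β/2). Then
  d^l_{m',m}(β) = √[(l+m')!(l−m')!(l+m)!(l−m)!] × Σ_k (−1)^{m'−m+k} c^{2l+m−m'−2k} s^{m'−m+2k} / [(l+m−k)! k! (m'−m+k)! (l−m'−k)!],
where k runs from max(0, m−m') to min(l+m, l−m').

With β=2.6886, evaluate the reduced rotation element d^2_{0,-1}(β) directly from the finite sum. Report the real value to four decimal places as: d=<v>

d=0.4820

d^2_{0,-1}(β=2.6886) via Wigner's sum:
c=cos(2.6886/2)=0.224565, s=sin(2.6886/2)=0.974459; N=√[2·2·1·6]=4.898979
k∈{0,1} keeps every argument non-negative
  k=0: (−1)^1·4.8990/(2)·0.2246^3·0.9745^1 = -0.027031
  k=1: (−1)^2·4.8990/(2)·0.2246^1·0.9745^3 = +0.508989
d^2_{0,-1}(2.6886) = -0.027031 +0.508989 = +0.481958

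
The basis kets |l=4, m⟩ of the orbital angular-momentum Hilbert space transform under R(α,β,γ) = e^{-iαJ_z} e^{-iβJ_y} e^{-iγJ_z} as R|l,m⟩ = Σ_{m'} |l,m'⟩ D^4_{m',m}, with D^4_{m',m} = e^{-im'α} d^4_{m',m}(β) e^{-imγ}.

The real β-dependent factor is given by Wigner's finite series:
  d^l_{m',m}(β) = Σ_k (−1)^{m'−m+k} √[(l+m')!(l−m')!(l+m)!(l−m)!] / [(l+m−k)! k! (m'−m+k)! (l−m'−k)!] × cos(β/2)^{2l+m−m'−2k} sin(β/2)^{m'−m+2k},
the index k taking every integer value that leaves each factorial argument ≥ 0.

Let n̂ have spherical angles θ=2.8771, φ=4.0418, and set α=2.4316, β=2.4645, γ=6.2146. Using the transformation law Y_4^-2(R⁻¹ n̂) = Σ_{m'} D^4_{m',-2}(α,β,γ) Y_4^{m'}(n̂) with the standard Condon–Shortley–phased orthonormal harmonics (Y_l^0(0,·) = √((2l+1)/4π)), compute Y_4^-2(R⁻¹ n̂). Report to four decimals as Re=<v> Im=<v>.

Re=0.2523 Im=-0.3477

Need the full column D^4_{m',-2} for m'=−4..4 at α=2.4316, β=2.4645, γ=6.2146.
cos(β/2)=0.332116, sin(β/2)=0.943238
d^4_{-4,-2}: single k=2 term ⇒ +0.006318;  D = -0.006233-0.001034i
d^4_{-3,-2}: k∈[1..2] ⇒ +0.001573 -0.038063 = -0.036490;  D = -0.023405-0.027995i
d^4_{-2,-2}: k∈[0..2] ⇒ +0.000148 -0.014327 +0.144457 = +0.130277;  D = +0.001777-0.130265i
d^4_{-1,-2}: k∈[0..2] ⇒ -0.001784 +0.071932 -0.386806 = -0.316657;  D = +0.209663-0.237305i
d^4_{0,-2}: k∈[0..2] ⇒ +0.011327 -0.243633 +0.736937 = +0.504631;  D = +0.499891-0.069004i
d^4_{1,-2}: k∈[0..2] ⇒ -0.047955 +0.580209 -0.936002 = -0.403748;  D = +0.339300+0.218834i
d^4_{2,-2}: k∈[0..2] ⇒ +0.144457 -0.932160 +0.626573 = -0.161130;  D = -0.045764-0.154495i
d^4_{3,-2}: k∈[0..1] ⇒ -0.307018 +0.825476 = +0.518459;  D = +0.212359-0.472973i
d^4_{4,-2}: single k=0 term ⇒ +0.411044;  D = -0.372104+0.174631i
Y_4^{m'}(θ=2.8771,φ=4.0418) and Σ D·Y over m':
  (-0.0062-0.0010i)·(-0.0019+0.0009i)  (-0.0234-0.0280i)·(-0.0195-0.0092i)  (+0.0018-0.1303i)·(-0.0287-0.1229i)  (+0.2097-0.2373i)·(+0.2612-0.3294i)  (+0.4999-0.0690i)·(+0.5744+0.0000i)  (+0.3393+0.2188i)·(-0.2612-0.3294i)  (-0.0458-0.1545i)·(-0.0287+0.1229i)  (+0.2124-0.4730i)·(+0.0195-0.0092i)  (-0.3721+0.1746i)·(-0.0019-0.0009i)
Y_4^-2(R⁻¹ n̂) = +0.252277-0.347680i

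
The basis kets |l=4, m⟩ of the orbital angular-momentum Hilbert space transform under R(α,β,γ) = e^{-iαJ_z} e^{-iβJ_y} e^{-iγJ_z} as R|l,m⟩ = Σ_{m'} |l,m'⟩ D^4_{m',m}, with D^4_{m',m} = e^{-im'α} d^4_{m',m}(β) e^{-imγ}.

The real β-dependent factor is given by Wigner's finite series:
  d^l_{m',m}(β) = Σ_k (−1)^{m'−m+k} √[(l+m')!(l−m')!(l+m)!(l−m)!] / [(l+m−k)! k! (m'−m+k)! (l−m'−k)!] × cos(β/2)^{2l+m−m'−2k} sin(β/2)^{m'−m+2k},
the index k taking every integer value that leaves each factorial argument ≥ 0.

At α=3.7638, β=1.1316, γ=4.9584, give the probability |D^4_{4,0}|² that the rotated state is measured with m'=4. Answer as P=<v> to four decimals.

First d^4_{4,0}(β=1.1316), then the phase factors e^{-i(4)α} and e^{-i(0)γ}:
With c≡cos(β/2)=0.844160 and s≡sin(β/2)=0.536091, N=[40320·1·24·24]^{1/2}=4819.161753
Admissible k: 0..0 (factorial args all ≥0)
  k=0: (−1)^4·4819.1618/(576)·0.8442^4·0.5361^4 = +0.350916
d^4_{4,0}(1.1316) = +0.350916
|D^4_{4,0}|² = |d^4_{4,0}(β)|² = (+0.350916)² = 0.123142 (the z-rotation phases have unit modulus)

P=0.1231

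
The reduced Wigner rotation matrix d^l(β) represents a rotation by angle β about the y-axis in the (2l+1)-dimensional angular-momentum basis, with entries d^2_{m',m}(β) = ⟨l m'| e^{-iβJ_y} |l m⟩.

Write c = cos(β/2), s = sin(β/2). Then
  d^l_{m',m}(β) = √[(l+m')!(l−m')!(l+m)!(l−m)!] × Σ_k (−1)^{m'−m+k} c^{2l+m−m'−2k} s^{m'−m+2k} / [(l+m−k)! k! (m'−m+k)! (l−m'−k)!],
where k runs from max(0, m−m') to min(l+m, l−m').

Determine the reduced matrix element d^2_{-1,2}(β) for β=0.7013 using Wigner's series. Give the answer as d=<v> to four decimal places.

d^2_{-1,2}(β=0.7013) via Wigner's sum:
With c≡cos(β/2)=0.939150 and s≡sin(β/2)=0.343508, N=[1·6·24·1]^{1/2}=12.000000
Admissible k: 3..3 (factorial args all ≥0)
  k=3: (−1)^0·12.0000/(6)·0.9391^1·0.3435^3 = +0.076134
d^2_{-1,2}(0.7013) = +0.076134

d=0.0761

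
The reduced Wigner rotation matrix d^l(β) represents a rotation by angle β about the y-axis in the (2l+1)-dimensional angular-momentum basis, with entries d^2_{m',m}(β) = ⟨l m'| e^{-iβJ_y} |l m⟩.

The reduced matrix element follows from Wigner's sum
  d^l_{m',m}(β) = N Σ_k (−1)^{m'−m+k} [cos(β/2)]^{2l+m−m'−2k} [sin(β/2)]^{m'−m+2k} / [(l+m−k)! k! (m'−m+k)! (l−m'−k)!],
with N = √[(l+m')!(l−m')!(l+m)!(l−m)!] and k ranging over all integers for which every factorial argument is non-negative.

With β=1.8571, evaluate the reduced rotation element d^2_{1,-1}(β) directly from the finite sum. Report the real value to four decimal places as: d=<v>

d=0.2790

d^2_{1,-1}(β=1.8571) via Wigner's sum:
c=cos(1.8571/2)=0.598996, s=sin(1.8571/2)=0.800752; N=√[6·1·1·6]=6.000000
k∈{0,1} keeps every argument non-negative
  k=0: (−1)^2·6.0000/(2)·0.5990^2·0.8008^2 = +0.690184
  k=1: (−1)^3·6.0000/(6)·0.5990^0·0.8008^4 = -0.411143
d^2_{1,-1}(1.8571) = +0.690184 -0.411143 = +0.279041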